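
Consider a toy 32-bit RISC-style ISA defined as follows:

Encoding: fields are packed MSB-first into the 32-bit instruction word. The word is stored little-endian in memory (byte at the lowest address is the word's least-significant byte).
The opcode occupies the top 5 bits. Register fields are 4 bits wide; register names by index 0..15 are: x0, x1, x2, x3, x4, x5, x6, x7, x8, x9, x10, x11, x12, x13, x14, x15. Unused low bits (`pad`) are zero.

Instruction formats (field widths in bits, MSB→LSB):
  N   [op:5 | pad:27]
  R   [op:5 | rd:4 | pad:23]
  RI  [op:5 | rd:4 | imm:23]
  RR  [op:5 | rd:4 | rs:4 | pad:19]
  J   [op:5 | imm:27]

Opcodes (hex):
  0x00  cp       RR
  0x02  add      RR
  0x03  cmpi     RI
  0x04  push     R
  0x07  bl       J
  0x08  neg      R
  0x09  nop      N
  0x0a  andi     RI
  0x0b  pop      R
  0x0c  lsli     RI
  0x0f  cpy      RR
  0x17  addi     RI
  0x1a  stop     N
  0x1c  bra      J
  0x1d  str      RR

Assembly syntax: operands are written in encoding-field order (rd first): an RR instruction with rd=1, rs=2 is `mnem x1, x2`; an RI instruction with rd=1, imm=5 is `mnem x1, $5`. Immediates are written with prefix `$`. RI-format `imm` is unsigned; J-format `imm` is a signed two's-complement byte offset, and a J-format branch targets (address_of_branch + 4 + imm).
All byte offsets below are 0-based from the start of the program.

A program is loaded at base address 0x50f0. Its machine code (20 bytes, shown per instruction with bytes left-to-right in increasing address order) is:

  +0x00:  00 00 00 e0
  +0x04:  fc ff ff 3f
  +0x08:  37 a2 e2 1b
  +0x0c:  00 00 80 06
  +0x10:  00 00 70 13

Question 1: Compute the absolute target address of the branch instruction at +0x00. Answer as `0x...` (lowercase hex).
0x50f4

off 0x00: read 00 00 00 e0 as little → 0xe0000000
  top 5b → 0x1c → bra [J]
  imm@[26:0]=0x0 ⇒ $0
  target = base 0x50f0 + off 0x00 + 4 + imm 0 = 0x50f4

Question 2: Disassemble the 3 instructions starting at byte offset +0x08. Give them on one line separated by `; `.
[08] 37 a2 e2 1b → 0x1be2a237
  opcode bits[31:27]=0x3: cmpi/RI
  [26:23] rd=7 = x7
  [22:0] imm=6464055 = $6464055
[0c] 00 00 80 06 → 0x06800000
  opcode bits[31:27]=0x0: cp/RR
  [26:23] rd=13 = x13
  [22:19] rs=0 = x0
[10] 00 00 70 13 → 0x13700000
  opcode bits[31:27]=0x2: add/RR
  [26:23] rd=6 = x6
  [22:19] rs=14 = x14

cmpi x7, $6464055; cp x13, x0; add x6, x14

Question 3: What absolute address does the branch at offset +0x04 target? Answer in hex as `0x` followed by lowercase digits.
[04] fc ff ff 3f → 0x3ffffffc
  top 5b → 0x7 → bl [J]
  imm@[26:0]=0x7fffffc (s27→-4) ⇒ $-4
  target = base 0x50f0 + off 0x04 + 4 + imm -4 = 0x50f4

0x50f4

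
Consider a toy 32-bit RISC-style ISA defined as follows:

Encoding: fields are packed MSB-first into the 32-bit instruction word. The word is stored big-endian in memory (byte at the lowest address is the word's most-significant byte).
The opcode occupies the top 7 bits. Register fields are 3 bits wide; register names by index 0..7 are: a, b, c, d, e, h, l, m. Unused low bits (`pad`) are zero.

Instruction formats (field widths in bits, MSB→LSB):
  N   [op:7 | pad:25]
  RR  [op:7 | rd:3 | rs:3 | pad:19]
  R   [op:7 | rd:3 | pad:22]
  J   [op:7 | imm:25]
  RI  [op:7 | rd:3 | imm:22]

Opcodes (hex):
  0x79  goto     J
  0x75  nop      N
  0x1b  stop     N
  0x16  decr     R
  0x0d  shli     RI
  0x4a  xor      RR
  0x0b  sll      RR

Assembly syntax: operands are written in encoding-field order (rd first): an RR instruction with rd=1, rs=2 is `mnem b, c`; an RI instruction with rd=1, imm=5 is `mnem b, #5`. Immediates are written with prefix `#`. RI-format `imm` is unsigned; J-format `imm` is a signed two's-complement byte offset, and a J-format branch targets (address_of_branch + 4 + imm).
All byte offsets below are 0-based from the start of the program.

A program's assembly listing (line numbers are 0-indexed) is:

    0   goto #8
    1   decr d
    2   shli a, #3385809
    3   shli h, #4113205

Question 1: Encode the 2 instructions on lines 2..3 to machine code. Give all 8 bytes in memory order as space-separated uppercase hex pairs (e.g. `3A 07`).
2. shli fields op=0xd:7|rd=0:3|imm=3385809:22 → word 1a33a9d1h → 1a 33 a9 d1
3. shli fields op=0xd:7|rd=5:3|imm=4113205:22 → word 1b7ec335h → 1b 7e c3 35

1A 33 A9 D1 1B 7E C3 35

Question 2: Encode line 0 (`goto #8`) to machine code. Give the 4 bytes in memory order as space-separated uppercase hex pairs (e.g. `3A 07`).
F2 00 00 08

0. goto fields op=0x79:7|imm=8:25 → word f2000008h → f2 00 00 08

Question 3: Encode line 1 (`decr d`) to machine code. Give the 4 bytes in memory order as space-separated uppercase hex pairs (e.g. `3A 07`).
1. decr fields op=0x16:7|rd=3:3|pad=0:22 → word 2cc00000h → 2c c0 00 00

2C C0 00 00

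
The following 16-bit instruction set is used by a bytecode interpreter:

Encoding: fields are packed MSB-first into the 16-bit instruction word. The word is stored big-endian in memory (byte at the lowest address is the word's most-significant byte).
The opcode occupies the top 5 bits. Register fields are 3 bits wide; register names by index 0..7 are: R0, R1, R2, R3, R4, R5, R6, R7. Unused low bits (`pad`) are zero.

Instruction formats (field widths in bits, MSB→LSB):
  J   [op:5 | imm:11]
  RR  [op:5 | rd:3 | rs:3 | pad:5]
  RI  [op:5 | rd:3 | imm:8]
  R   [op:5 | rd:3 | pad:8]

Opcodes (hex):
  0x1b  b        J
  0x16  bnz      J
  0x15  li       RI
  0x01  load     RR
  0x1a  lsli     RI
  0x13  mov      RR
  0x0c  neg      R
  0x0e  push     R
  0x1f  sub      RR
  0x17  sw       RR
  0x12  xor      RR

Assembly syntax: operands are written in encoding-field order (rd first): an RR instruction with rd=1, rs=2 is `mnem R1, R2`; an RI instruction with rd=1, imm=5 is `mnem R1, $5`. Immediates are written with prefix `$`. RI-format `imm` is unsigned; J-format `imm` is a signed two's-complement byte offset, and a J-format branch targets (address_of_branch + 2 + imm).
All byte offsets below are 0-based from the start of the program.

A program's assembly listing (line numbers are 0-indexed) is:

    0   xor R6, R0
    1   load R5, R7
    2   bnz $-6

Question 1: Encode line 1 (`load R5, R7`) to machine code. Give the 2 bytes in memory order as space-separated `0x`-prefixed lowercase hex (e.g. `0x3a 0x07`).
1. load fields op=0x1:5|rd=5:3|rs=7:3|pad=0:5 → word 0de0h → 0d e0

0x0d 0xe0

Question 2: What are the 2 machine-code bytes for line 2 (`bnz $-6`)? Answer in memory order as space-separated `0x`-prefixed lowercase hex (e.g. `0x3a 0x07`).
line 2 (bnz): pack op=0x16:5|imm=-6:11 = 0xb7fa; big→ b7 fa

0xb7 0xfa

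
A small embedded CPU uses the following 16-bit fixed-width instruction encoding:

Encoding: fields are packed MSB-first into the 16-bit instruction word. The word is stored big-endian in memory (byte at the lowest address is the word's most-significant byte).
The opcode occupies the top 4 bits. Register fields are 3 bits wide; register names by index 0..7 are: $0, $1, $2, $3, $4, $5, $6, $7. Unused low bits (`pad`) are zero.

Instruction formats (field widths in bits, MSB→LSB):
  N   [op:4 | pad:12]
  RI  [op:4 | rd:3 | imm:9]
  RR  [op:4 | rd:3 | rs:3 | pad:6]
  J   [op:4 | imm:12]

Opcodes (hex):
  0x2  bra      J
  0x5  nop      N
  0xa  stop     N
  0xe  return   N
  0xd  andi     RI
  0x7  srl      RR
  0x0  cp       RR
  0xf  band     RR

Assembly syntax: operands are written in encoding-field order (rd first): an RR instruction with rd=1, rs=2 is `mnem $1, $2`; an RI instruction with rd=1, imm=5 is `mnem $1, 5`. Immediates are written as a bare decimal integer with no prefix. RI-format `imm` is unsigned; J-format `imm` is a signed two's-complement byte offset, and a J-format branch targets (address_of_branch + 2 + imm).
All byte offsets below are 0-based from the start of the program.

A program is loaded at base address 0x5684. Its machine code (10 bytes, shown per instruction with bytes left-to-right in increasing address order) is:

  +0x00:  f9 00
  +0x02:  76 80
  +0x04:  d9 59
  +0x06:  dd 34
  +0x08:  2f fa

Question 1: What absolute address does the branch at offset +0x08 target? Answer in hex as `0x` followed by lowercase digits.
0x5688

[08] 2f fa → 0x2ffa
  opcode bits[15:12]=0x2: bra/J
  [11:0] imm=4090 (s12→-6) = -6
  target = base 0x5684 + off 0x08 + 2 + imm -6 = 0x5688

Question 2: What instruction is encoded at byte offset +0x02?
srl $3, $2

[02] 76 80 → 0x7680
  opcode bits[15:12]=0x7: srl/RR
  [11:9] rd=3 = $3
  [8:6] rs=2 = $2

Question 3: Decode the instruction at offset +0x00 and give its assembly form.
band $4, $4

+0x00: f9 00 ⇒ word 0xf900 (big)
  top 4b → 0xf → band [RR]
  rd@[11:9]=0x4 ⇒ $4
  rs@[8:6]=0x4 ⇒ $4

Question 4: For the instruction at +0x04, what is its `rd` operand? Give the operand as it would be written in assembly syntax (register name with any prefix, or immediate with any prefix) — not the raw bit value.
$4

@+04  big-endian(d9 59) = 0xd959
  op=0xd959>>12=0xd ⇒ andi (RI)
  [11:9] rd=4 = $4
  [8:0] imm=345 = 345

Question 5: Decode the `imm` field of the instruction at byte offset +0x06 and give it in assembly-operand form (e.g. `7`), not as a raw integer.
[06] dd 34 → 0xdd34
  op=0xdd34>>12=0xd ⇒ andi (RI)
  [11:9] rd=6 = $6
  [8:0] imm=308 = 308

308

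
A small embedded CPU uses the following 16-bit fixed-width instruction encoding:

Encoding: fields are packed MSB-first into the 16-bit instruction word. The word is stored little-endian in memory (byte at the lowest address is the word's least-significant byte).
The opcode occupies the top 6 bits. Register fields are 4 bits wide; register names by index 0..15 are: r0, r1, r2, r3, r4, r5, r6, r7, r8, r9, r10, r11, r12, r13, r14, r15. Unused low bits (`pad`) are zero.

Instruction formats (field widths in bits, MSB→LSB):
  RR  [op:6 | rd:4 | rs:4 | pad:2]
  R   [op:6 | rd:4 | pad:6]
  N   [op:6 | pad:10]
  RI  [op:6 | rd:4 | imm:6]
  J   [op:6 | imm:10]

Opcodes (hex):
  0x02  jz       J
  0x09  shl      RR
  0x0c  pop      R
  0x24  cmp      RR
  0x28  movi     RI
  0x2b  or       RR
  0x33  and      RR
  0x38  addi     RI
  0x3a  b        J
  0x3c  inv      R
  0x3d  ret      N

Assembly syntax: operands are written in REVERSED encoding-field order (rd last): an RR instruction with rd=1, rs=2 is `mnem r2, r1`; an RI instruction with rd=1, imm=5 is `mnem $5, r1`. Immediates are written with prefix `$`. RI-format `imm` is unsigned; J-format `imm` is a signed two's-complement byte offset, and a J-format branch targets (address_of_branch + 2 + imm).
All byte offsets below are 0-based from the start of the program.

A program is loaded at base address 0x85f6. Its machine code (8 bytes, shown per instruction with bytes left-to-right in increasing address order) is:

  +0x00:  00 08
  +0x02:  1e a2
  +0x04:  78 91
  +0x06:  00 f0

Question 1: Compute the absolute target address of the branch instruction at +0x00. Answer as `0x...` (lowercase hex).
@+00  little-endian(00 08) = 0x0800
  opcode bits[15:10]=0x2: jz/J
  imm@[9:0]=0x0 ⇒ $0
  target = base 0x85f6 + off 0x00 + 2 + imm 0 = 0x85f8

0x85f8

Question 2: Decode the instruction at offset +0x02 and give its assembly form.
off 0x02: read 1e a2 as little → 0xa21e
  op=0xa21e>>10=0x28 ⇒ movi (RI)
  rd@[9:6]=0x8 ⇒ r8
  imm@[5:0]=0x1e ⇒ $30

movi $30, r8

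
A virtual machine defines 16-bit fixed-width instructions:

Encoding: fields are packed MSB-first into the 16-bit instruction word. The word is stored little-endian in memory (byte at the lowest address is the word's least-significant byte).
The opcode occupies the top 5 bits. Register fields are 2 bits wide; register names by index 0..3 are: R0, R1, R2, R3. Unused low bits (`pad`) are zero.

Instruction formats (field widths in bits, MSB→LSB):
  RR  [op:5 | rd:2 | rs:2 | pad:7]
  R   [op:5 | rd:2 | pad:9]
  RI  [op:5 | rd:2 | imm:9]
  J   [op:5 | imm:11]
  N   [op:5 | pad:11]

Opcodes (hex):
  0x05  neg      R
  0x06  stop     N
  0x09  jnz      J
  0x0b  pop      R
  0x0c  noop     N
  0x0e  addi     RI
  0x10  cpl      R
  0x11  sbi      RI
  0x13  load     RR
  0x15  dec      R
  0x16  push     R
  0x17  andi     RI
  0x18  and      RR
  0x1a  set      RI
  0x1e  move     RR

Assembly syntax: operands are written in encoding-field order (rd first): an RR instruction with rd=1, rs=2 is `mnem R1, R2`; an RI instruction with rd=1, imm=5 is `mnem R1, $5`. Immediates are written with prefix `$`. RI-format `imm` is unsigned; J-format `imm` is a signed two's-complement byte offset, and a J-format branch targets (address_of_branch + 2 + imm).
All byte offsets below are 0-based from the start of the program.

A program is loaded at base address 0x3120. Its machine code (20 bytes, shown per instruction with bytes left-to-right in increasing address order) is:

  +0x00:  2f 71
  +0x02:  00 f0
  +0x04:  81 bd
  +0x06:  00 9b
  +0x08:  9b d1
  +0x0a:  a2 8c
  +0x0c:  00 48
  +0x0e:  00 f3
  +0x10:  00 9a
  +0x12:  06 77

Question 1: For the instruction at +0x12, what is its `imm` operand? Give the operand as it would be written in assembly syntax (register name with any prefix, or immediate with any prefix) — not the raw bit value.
$262

+0x12: 06 77 ⇒ word 0x7706 (little)
  op=0x7706>>11=0xe ⇒ addi (RI)
  [10:9] rd=3 = R3
  [8:0] imm=262 = $262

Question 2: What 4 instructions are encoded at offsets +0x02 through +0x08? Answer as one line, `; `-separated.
off 0x02: read 00 f0 as little → 0xf000
  op=0xf000>>11=0x1e ⇒ move (RR)
  rd: (w>>9)&0x3=0x0 → R0
  rs: (w>>7)&0x3=0x0 → R0
off 0x04: read 81 bd as little → 0xbd81
  op=0xbd81>>11=0x17 ⇒ andi (RI)
  rd: (w>>9)&0x3=0x2 → R2
  imm: (w>>0)&0x1ff=0x181 → $385
off 0x06: read 00 9b as little → 0x9b00
  op=0x9b00>>11=0x13 ⇒ load (RR)
  rd: (w>>9)&0x3=0x1 → R1
  rs: (w>>7)&0x3=0x2 → R2
off 0x08: read 9b d1 as little → 0xd19b
  op=0xd19b>>11=0x1a ⇒ set (RI)
  rd: (w>>9)&0x3=0x0 → R0
  imm: (w>>0)&0x1ff=0x19b → $411

move R0, R0; andi R2, $385; load R1, R2; set R0, $411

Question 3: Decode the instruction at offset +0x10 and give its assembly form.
load R1, R0

off 0x10: read 00 9a as little → 0x9a00
  opcode bits[15:11]=0x13: load/RR
  rd: (w>>9)&0x3=0x1 → R1
  rs: (w>>7)&0x3=0x0 → R0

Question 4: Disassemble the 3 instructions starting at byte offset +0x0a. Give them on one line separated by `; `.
sbi R2, $162; jnz $0; move R1, R2

[0a] a2 8c → 0x8ca2
  top 5b → 0x11 → sbi [RI]
  rd: (w>>9)&0x3=0x2 → R2
  imm: (w>>0)&0x1ff=0xa2 → $162
[0c] 00 48 → 0x4800
  top 5b → 0x9 → jnz [J]
  imm: (w>>0)&0x7ff=0x0 → $0
[0e] 00 f3 → 0xf300
  top 5b → 0x1e → move [RR]
  rd: (w>>9)&0x3=0x1 → R1
  rs: (w>>7)&0x3=0x2 → R2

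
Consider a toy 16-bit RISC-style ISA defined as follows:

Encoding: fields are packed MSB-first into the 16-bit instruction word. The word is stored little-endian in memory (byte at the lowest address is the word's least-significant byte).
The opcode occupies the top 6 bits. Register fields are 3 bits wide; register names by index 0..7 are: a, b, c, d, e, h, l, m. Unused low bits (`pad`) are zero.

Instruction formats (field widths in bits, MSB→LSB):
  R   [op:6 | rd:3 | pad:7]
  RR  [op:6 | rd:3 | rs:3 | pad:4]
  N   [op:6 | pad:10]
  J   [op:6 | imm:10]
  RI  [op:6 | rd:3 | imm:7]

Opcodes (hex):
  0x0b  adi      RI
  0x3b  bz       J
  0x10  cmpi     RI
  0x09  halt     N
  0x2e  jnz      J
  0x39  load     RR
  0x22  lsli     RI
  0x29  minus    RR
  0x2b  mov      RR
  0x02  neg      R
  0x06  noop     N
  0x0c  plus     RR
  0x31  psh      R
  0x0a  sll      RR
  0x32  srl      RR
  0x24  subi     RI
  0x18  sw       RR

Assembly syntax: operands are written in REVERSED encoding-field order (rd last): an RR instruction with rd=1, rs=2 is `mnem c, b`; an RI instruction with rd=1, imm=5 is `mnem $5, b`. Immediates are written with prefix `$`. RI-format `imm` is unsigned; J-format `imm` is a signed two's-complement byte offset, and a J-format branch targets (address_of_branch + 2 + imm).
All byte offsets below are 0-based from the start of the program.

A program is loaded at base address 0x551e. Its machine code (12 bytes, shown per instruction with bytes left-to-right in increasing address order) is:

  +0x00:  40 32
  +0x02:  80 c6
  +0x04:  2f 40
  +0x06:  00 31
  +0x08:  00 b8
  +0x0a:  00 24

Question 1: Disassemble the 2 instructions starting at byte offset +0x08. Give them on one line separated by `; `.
jnz $0; halt

+0x08: 00 b8 ⇒ word 0xb800 (little)
  op=0xb800>>10=0x2e ⇒ jnz (J)
  imm@[9:0]=0x0 ⇒ $0
+0x0a: 00 24 ⇒ word 0x2400 (little)
  op=0x2400>>10=0x9 ⇒ halt (N)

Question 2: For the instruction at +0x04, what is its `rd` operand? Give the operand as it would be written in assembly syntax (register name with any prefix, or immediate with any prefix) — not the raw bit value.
@+04  little-endian(2f 40) = 0x402f
  opcode bits[15:10]=0x10: cmpi/RI
  [9:7] rd=0 = a
  [6:0] imm=47 = $47

a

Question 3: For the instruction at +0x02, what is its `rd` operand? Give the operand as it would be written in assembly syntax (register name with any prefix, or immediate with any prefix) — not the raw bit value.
h

[02] 80 c6 → 0xc680
  opcode bits[15:10]=0x31: psh/R
  rd: (w>>7)&0x7=0x5 → h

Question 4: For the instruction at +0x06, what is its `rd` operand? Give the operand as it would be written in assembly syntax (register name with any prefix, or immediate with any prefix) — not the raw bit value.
c

off 0x06: read 00 31 as little → 0x3100
  top 6b → 0xc → plus [RR]
  rd@[9:7]=0x2 ⇒ c
  rs@[6:4]=0x0 ⇒ a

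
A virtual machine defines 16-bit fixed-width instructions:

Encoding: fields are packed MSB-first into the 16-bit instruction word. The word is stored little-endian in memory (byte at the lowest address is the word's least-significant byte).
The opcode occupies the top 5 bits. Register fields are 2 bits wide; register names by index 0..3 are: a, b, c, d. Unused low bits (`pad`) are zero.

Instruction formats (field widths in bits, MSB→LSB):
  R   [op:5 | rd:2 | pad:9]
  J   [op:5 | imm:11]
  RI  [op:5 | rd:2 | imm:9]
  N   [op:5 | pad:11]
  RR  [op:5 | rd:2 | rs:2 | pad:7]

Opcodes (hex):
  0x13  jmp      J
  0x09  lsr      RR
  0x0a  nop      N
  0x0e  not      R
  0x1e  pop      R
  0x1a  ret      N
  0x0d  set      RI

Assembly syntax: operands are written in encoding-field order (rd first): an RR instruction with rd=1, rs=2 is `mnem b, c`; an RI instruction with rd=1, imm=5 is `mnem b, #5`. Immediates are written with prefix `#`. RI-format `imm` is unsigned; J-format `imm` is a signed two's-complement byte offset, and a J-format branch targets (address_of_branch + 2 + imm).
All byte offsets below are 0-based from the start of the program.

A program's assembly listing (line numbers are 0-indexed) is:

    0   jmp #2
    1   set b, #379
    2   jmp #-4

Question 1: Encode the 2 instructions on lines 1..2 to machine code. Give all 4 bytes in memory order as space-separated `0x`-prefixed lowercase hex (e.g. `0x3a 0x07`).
0x7b 0x6b 0xfc 0x9f

L1: set op=0xd:5|rd=1:2|imm=379:9 ⇒ 0x6b7b ⇒ little 7b 6b
L2: jmp op=0x13:5|imm=-4:11 ⇒ 0x9ffc ⇒ little fc 9f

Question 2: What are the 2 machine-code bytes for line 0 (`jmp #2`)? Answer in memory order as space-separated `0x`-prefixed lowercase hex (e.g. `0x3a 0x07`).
line 0 (jmp): pack op=0x13:5|imm=2:11 = 0x9802; little→ 02 98

0x02 0x98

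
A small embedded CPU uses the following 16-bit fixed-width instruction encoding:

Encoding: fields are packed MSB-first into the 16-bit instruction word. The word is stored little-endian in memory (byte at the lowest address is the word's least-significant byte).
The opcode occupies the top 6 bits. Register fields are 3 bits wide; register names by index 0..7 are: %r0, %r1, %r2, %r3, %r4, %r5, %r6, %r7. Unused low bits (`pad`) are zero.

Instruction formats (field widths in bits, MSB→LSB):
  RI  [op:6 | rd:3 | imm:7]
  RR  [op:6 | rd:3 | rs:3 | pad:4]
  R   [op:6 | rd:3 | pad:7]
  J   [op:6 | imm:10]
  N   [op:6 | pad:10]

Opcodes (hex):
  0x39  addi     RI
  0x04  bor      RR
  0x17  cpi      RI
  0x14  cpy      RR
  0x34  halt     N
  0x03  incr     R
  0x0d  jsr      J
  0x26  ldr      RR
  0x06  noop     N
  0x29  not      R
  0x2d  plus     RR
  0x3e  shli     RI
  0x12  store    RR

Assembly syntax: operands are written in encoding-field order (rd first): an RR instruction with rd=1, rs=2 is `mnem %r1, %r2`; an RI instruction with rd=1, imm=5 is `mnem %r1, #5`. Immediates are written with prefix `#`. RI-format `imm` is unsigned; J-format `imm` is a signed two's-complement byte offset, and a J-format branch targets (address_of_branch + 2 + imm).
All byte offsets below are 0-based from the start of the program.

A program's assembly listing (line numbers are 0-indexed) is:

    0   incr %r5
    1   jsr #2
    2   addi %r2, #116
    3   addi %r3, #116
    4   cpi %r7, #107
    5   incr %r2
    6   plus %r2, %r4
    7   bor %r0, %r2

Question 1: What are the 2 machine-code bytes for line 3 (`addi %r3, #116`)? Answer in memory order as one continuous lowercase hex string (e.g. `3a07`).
3. addi fields op=0x39:6|rd=3:3|imm=116:7 → word e5f4h → f4 e5

f4e5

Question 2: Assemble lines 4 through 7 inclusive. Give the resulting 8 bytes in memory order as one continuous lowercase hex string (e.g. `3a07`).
4. cpi fields op=0x17:6|rd=7:3|imm=107:7 → word 5febh → eb 5f
5. incr fields op=0x3:6|rd=2:3|pad=0:7 → word 0d00h → 00 0d
6. plus fields op=0x2d:6|rd=2:3|rs=4:3|pad=0:4 → word b540h → 40 b5
7. bor fields op=0x4:6|rd=0:3|rs=2:3|pad=0:4 → word 1020h → 20 10

eb5f000d40b52010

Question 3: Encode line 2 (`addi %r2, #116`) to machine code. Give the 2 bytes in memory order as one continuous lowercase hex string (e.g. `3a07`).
74e5

line 2 (addi): pack op=0x39:6|rd=2:3|imm=116:7 = 0xe574; little→ 74 e5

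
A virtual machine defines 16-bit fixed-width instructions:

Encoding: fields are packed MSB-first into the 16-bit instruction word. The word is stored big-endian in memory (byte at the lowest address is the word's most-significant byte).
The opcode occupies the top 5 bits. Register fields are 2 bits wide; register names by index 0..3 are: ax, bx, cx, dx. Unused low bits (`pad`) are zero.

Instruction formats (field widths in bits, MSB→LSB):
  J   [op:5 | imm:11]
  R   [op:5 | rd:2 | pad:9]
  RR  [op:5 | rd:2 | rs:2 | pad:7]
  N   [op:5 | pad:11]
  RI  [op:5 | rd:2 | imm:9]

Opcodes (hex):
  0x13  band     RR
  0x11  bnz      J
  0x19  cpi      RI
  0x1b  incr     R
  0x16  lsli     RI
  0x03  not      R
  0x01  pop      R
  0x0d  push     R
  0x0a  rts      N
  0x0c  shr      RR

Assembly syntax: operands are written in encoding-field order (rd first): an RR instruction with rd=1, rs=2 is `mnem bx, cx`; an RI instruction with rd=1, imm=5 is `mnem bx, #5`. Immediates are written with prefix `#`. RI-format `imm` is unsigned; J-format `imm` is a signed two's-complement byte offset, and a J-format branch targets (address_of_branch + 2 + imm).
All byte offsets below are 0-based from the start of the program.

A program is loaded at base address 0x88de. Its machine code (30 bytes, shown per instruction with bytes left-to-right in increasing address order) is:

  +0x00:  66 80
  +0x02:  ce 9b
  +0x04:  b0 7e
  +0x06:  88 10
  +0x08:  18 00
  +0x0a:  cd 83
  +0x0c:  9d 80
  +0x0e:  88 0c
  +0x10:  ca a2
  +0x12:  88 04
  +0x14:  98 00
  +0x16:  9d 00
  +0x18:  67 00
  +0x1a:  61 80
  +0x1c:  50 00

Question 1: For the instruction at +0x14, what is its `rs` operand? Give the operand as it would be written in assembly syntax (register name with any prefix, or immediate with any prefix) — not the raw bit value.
ax

[14] 98 00 → 0x9800
  opcode bits[15:11]=0x13: band/RR
  rd: (w>>9)&0x3=0x0 → ax
  rs: (w>>7)&0x3=0x0 → ax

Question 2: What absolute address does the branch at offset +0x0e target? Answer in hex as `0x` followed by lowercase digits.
+0x0e: 88 0c ⇒ word 0x880c (big)
  op=0x880c>>11=0x11 ⇒ bnz (J)
  [10:0] imm=12 = #12
  target = base 0x88de + off 0x0e + 2 + imm 12 = 0x88fa

0x88fa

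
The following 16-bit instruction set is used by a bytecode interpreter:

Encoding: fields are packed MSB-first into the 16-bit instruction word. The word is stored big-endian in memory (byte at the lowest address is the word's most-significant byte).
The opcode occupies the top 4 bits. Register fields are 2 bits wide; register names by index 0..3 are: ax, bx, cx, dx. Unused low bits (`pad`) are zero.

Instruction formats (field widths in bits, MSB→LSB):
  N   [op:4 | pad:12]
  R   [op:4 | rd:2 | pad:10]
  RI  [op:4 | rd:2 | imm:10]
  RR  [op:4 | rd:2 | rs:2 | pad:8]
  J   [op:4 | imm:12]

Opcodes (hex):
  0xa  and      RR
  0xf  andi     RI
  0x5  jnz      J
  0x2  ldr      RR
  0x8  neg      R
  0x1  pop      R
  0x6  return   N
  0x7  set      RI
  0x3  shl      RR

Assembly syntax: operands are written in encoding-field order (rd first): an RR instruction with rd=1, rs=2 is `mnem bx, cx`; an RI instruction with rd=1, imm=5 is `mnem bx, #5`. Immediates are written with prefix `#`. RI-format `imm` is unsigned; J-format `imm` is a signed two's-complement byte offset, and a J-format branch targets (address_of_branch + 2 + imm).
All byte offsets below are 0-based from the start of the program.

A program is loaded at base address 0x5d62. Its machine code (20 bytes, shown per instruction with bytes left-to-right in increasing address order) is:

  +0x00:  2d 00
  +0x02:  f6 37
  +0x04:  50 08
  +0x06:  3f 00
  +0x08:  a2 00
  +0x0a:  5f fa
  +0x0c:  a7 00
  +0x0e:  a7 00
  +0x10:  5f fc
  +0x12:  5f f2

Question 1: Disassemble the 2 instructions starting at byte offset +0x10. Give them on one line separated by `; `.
[10] 5f fc → 0x5ffc
  top 4b → 0x5 → jnz [J]
  imm: (w>>0)&0xfff=0xffc (s12→-4) → #-4
[12] 5f f2 → 0x5ff2
  top 4b → 0x5 → jnz [J]
  imm: (w>>0)&0xfff=0xff2 (s12→-14) → #-14

jnz #-4; jnz #-14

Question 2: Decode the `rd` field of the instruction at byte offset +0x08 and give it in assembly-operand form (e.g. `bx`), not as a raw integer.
off 0x08: read a2 00 as big → 0xa200
  op=0xa200>>12=0xa ⇒ and (RR)
  rd: (w>>10)&0x3=0x0 → ax
  rs: (w>>8)&0x3=0x2 → cx

ax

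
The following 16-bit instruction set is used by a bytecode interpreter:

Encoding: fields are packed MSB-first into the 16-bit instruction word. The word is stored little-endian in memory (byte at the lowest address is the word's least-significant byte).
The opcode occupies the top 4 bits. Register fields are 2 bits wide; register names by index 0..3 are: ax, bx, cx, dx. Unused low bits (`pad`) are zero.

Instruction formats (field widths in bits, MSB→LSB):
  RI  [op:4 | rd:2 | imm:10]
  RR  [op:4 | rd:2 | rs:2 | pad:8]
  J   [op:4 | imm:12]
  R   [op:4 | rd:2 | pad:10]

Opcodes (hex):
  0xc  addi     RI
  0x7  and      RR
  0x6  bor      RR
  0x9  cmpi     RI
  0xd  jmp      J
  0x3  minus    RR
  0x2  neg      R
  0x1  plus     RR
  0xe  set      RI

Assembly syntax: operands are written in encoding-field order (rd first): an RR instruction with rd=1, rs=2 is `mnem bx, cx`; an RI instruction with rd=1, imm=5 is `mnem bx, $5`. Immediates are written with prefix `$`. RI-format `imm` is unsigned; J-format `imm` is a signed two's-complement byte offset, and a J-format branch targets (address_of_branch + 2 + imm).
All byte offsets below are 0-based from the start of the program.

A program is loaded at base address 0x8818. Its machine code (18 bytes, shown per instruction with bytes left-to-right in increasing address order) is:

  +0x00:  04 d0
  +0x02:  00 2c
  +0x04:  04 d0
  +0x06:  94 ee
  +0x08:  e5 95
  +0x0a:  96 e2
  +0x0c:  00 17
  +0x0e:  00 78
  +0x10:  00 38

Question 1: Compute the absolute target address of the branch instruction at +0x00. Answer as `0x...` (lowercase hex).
0x881e

@+00  little-endian(04 d0) = 0xd004
  top 4b → 0xd → jmp [J]
  imm@[11:0]=0x4 ⇒ $4
  target = base 0x8818 + off 0x00 + 2 + imm 4 = 0x881e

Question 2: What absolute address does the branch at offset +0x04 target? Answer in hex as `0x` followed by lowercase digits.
0x8822

off 0x04: read 04 d0 as little → 0xd004
  top 4b → 0xd → jmp [J]
  [11:0] imm=4 = $4
  target = base 0x8818 + off 0x04 + 2 + imm 4 = 0x8822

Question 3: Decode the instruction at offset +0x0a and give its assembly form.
set ax, $662

off 0x0a: read 96 e2 as little → 0xe296
  op=0xe296>>12=0xe ⇒ set (RI)
  [11:10] rd=0 = ax
  [9:0] imm=662 = $662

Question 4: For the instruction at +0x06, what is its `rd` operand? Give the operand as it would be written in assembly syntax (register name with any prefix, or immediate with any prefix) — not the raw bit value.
dx

+0x06: 94 ee ⇒ word 0xee94 (little)
  op=0xee94>>12=0xe ⇒ set (RI)
  rd: (w>>10)&0x3=0x3 → dx
  imm: (w>>0)&0x3ff=0x294 → $660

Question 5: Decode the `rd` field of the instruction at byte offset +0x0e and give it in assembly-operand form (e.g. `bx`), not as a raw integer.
@+0e  little-endian(00 78) = 0x7800
  top 4b → 0x7 → and [RR]
  rd@[11:10]=0x2 ⇒ cx
  rs@[9:8]=0x0 ⇒ ax

cx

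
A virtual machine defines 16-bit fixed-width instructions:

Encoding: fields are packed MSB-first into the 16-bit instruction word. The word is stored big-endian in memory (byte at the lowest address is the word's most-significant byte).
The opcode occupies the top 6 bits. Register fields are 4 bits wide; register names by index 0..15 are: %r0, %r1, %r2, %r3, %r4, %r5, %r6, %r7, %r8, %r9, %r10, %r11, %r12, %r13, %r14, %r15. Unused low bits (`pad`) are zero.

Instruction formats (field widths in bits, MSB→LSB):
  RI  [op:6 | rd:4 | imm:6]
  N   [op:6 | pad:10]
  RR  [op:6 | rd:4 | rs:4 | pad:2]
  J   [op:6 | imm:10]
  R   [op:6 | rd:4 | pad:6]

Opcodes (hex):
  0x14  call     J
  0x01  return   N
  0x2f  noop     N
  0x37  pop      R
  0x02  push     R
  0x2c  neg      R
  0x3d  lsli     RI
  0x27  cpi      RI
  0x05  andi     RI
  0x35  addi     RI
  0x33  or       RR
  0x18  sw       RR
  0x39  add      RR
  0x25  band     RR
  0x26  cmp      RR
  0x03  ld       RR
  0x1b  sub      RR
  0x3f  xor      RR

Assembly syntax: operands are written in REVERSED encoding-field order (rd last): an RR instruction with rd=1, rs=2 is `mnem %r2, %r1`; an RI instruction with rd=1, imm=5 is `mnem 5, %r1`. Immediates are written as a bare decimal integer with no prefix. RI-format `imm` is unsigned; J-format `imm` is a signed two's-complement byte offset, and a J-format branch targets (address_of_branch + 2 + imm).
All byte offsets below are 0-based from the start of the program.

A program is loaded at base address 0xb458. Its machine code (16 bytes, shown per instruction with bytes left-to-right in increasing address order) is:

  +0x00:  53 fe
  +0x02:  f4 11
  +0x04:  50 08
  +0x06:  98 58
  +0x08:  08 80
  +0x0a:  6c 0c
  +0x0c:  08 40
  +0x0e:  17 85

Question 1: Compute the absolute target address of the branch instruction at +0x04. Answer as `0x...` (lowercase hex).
0xb466

+0x04: 50 08 ⇒ word 0x5008 (big)
  opcode bits[15:10]=0x14: call/J
  imm@[9:0]=0x8 ⇒ 8
  target = base 0xb458 + off 0x04 + 2 + imm 8 = 0xb466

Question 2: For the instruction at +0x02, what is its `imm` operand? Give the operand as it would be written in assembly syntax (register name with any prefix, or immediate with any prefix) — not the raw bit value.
[02] f4 11 → 0xf411
  opcode bits[15:10]=0x3d: lsli/RI
  rd@[9:6]=0x0 ⇒ %r0
  imm@[5:0]=0x11 ⇒ 17

17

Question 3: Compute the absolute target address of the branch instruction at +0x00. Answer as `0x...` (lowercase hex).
@+00  big-endian(53 fe) = 0x53fe
  top 6b → 0x14 → call [J]
  imm: (w>>0)&0x3ff=0x3fe (s10→-2) → -2
  target = base 0xb458 + off 0x00 + 2 + imm -2 = 0xb458

0xb458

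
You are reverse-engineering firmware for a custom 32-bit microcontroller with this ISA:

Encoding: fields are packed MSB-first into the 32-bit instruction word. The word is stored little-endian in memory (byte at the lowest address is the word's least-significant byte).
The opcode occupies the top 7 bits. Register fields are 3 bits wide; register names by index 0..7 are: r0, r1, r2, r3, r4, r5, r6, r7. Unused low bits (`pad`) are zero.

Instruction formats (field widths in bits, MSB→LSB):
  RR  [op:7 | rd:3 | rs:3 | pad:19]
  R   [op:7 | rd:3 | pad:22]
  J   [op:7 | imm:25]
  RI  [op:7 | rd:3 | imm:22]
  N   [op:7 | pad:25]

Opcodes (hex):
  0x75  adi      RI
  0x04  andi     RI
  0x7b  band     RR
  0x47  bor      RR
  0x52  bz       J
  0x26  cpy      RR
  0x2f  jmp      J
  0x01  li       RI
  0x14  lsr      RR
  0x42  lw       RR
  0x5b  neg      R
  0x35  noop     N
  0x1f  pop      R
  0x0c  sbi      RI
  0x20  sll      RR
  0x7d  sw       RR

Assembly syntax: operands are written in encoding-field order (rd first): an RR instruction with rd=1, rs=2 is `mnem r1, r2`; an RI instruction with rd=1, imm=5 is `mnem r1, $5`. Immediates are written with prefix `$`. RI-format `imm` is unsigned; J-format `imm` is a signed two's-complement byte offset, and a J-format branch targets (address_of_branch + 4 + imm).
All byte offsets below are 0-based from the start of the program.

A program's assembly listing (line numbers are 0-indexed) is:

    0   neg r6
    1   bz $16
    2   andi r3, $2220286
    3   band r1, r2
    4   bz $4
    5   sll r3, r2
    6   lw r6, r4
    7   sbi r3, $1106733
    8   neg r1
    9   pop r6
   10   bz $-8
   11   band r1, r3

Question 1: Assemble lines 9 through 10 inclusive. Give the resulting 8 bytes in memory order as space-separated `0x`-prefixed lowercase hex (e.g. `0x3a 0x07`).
0x00 0x00 0x80 0x3f 0xf8 0xff 0xff 0xa5

line 9 (pop): pack op=0x1f:7|rd=6:3|pad=0:22 = 0x3f800000; little→ 00 00 80 3f
line 10 (bz): pack op=0x52:7|imm=-8:25 = 0xa5fffff8; little→ f8 ff ff a5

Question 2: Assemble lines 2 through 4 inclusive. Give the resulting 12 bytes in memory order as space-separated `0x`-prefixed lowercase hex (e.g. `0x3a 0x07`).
0xfe 0xe0 0xe1 0x08 0x00 0x00 0x50 0xf6 0x04 0x00 0x00 0xa4

L2: andi op=0x4:7|rd=3:3|imm=2220286:22 ⇒ 0x08e1e0fe ⇒ little fe e0 e1 08
L3: band op=0x7b:7|rd=1:3|rs=2:3|pad=0:19 ⇒ 0xf6500000 ⇒ little 00 00 50 f6
L4: bz op=0x52:7|imm=4:25 ⇒ 0xa4000004 ⇒ little 04 00 00 a4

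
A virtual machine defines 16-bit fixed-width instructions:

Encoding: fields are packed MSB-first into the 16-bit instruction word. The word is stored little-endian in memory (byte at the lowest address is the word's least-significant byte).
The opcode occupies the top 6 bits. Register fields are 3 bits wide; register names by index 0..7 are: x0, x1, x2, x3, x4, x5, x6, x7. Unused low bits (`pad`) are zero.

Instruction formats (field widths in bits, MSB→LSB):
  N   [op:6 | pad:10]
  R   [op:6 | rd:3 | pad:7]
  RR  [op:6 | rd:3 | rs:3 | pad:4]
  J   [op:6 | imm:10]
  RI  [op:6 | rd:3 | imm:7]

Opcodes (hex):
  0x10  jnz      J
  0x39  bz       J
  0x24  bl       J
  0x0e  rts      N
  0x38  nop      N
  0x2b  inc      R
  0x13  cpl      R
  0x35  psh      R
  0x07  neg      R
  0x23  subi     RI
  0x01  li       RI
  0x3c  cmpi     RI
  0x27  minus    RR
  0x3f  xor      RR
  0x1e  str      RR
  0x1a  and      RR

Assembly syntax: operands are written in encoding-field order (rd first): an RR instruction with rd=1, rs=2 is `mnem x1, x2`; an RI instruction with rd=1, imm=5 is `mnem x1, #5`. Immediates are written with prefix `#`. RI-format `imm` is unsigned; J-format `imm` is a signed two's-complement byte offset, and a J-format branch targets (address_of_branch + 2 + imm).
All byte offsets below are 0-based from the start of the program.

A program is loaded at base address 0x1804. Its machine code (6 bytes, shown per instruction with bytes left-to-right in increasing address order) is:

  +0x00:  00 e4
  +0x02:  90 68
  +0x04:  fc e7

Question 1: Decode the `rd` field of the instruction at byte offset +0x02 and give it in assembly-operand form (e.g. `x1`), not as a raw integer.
x1

[02] 90 68 → 0x6890
  op=0x6890>>10=0x1a ⇒ and (RR)
  rd: (w>>7)&0x7=0x1 → x1
  rs: (w>>4)&0x7=0x1 → x1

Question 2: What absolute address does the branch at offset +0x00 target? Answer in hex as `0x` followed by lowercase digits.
0x1806

+0x00: 00 e4 ⇒ word 0xe400 (little)
  top 6b → 0x39 → bz [J]
  imm: (w>>0)&0x3ff=0x0 → #0
  target = base 0x1804 + off 0x00 + 2 + imm 0 = 0x1806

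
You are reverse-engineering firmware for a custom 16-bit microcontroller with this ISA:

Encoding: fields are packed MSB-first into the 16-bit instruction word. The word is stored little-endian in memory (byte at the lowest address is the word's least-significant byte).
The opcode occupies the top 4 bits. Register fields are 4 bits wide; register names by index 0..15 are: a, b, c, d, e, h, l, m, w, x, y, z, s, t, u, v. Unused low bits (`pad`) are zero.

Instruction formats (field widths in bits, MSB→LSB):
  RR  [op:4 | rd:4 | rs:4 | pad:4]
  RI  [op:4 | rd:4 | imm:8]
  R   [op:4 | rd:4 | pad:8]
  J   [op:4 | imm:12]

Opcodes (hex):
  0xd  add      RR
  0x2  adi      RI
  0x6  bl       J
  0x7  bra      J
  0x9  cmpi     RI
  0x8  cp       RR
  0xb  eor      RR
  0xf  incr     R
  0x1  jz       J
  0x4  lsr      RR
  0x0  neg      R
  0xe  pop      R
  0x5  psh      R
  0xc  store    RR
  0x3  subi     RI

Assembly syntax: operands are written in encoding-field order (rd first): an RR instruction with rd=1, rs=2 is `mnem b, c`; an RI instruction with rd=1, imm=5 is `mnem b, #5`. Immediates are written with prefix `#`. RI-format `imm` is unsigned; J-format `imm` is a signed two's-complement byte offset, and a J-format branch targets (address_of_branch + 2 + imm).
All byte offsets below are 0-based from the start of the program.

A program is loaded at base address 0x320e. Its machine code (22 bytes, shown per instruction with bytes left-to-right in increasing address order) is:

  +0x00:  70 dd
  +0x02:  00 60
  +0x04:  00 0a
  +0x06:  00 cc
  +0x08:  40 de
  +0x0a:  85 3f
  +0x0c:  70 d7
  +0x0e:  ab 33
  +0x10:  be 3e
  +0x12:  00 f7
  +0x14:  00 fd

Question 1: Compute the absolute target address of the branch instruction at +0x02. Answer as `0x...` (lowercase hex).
0x3212

off 0x02: read 00 60 as little → 0x6000
  opcode bits[15:12]=0x6: bl/J
  [11:0] imm=0 = #0
  target = base 0x320e + off 0x02 + 2 + imm 0 = 0x3212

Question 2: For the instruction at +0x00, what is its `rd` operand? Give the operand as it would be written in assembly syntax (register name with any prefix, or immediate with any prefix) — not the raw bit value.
t

off 0x00: read 70 dd as little → 0xdd70
  opcode bits[15:12]=0xd: add/RR
  rd@[11:8]=0xd ⇒ t
  rs@[7:4]=0x7 ⇒ m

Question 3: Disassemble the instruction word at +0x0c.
add m, m

off 0x0c: read 70 d7 as little → 0xd770
  top 4b → 0xd → add [RR]
  rd@[11:8]=0x7 ⇒ m
  rs@[7:4]=0x7 ⇒ m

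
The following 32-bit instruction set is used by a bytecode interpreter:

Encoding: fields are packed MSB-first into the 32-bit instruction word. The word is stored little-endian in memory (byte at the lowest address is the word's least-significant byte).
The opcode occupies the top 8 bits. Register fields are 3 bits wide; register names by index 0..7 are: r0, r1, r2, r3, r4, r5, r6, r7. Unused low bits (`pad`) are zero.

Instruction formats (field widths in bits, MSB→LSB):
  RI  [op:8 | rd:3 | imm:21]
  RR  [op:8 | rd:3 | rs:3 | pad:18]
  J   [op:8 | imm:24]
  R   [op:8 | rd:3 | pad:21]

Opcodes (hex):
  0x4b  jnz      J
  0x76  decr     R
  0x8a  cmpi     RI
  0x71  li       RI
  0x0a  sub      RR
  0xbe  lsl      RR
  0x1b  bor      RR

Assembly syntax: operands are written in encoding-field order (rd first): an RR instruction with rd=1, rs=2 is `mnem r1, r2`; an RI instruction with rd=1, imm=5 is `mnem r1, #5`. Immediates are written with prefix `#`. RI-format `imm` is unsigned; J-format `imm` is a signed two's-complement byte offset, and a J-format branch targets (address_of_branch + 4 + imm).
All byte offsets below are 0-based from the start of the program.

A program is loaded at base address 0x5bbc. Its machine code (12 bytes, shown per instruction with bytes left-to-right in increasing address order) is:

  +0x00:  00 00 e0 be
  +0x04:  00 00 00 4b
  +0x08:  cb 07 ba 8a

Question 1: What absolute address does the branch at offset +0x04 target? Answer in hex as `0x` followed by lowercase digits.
0x5bc4

off 0x04: read 00 00 00 4b as little → 0x4b000000
  opcode bits[31:24]=0x4b: jnz/J
  imm: (w>>0)&0xffffff=0x0 → #0
  target = base 0x5bbc + off 0x04 + 4 + imm 0 = 0x5bc4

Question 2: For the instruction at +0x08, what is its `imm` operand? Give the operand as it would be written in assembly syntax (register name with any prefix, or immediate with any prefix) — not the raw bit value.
off 0x08: read cb 07 ba 8a as little → 0x8aba07cb
  top 8b → 0x8a → cmpi [RI]
  [23:21] rd=5 = r5
  [20:0] imm=1705931 = #1705931

#1705931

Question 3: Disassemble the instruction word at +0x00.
lsl r7, r0

@+00  little-endian(00 00 e0 be) = 0xbee00000
  opcode bits[31:24]=0xbe: lsl/RR
  rd@[23:21]=0x7 ⇒ r7
  rs@[20:18]=0x0 ⇒ r0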